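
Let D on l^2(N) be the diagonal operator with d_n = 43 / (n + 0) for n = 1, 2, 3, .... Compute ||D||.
||D|| = 43 (attained at n = 1)

For D diagonal, ||D|| = sup_n |d_n| = sup_n 43/(n + 0). This is positive and strictly decreasing in n, so the supremum is attained at n = 1: d_1 = 43/(1 + 0) = 43. Hence ||D|| = 43.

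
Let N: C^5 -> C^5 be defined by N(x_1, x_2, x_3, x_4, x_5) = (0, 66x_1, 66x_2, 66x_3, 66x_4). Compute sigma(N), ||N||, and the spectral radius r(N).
sigma(N) = {0}; ||N|| = 66; r(N) = 0. (N is nilpotent with N^5 = 0.)

On C^5, N is a strictly lower-triangular matrix with 66 on the subdiagonal and zeros elsewhere, so its characteristic polynomial is lambda^5 and every eigenvalue is 0: sigma(N) = {0}. For the operator norm, N e_i = 66e_{i+1} for i = 1, ..., 4 and N e_5 = 0, so the singular values of N are 66 (with multiplicity 4) and 0; hence ||N|| = 66. The spectral radius r(N) = max|lambda| = 0. Note ||N|| > r(N) — characteristic of non-normal nilpotent operators. Indeed N^5 = 0.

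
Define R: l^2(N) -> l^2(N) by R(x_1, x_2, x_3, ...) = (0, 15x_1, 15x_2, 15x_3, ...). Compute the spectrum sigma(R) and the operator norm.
sigma(R) = closed disk {z in C : |z| ≤ 15}; ||R|| = 15

Note R = 15·U where U is the unit right shift (U x)_k = x_{k-1} (with x_0 := 0); so ||R|| = 15||U|| and sigma(R) = 15·sigma(U). ||R x||^2 = sum_{k≥1} |15x_k|^2 = 225||x||^2, so ||R|| = 15 and sigma(R) ⊂ {|z| ≤ 15}. For any |lambda| < 15, the equation (R - lambda I) x = 0 forces x_1 = 0, then 15x_k = lambda x_{k+1} ⇒ x = 0, so R has no eigenvalues. But (R - lambda I) is not surjective for |lambda| < 15: solving (R - lambda I) x = e_1 would require x_n proportional to (lambda/15)^(-n), which is not in l^2. So every |lambda| < 15 lies in the residual spectrum. The boundary |lambda| = 15 is in the approximate point spectrum (the spectrum is closed). Hence sigma(R) is the closed disk of radius 15.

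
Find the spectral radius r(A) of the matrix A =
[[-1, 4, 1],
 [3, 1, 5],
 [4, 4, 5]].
r(A) ≈ 9.415

The eigenvalues of A are the roots of its characteristic polynomial. With M = A (coefficients from the trace, the sum of principal 2x2 minors, and det A):
  p(λ) = det(λ I - M) = λ^3 - 5λ^2 - 37λ - 43.
No integer candidate from the rational root theorem (±divisors of 43) is a root, so the roots are irrational. The cubic discriminant is Δ = 22224 > 0, so there are three distinct real roots. p(-3) = -4 and p(-2) = 3 have opposite signs, so a root lies in (-3, -2); Newton's method refines it to λ ≈ -2.7606. p(-2) = 3 and p(-1) = -12 have opposite signs, so a root lies in (-2, -1); Newton's method refines it to λ ≈ -1.6544. p(9) = -52 and p(10) = 87 have opposite signs, so a root lies in (9, 10); Newton's method refines it to λ ≈ 9.415. Check (Vieta): the three roots sum to 5, matching tr M = 5.
Thus the eigenvalues (to 4 decimals) are -2.7606 (modulus 2.7606); -1.6544 (modulus 1.6544); 9.415 (modulus 9.415). The spectral radius is the largest modulus: r(A) ≈ 9.415. (Cross-check: r(A) ≤ ||A||_2 ≈ 9.6134; equality holds whenever A is normal, though it can also hold for some non-normal A.)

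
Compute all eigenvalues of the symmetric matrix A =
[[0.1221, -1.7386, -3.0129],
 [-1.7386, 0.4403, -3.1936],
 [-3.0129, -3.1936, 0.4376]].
sigma(A) ≈ {-5, 2, 4}

A is real symmetric, so its spectrum consists of real eigenvalues. Expanding the characteristic polynomial of the displayed matrix gives
  det(λ I - A) = p(λ) = λ^3 + (-1)λ^2 + (-22)λ + (39.999).
Solving p(λ) = 0 yields eigenvalues ≈ -5, 2, 4. (A is shown rounded to 4 decimals, so these recover the underlying integer eigenvalues to within that precision.)
Verification: the trace of A = 1 equals the sum of eigenvalues 1, and det(A) ≈ -39.9990 matches the eigenvalue product -40.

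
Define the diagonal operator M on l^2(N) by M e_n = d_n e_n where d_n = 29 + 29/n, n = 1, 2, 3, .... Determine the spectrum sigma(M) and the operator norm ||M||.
sigma(M) = {29 + 29/n : n ≥ 1} ∪ {29}; ||M|| = 58

A bounded diagonal operator on l^2 with diagonal entries d_n has spectrum equal to the closure of {d_n : n ≥ 1}: every d_n is an eigenvalue (with eigenvector e_n), so {d_n} ⊂ sigma(M); the spectrum is closed, so its closure is too; and for lambda not in the closure, (M - lambda I) has bounded inverse (the diagonal entries 1/(d_n - lambda) are bounded). For our sequence d_n = 29 + 29/n, n = 1, 2, 3, ...:
  - {d_n} = {29 + 29/n : n ≥ 1}; the only limit point is 29
  - closure = {29 + 29/n : n ≥ 1} ∪ {29}
For the norm: a diagonal operator has ||M|| = sup_n |d_n|. Here d_n = 29 + 29/n is positive and decreasing, so sup_n |d_n| = d_1 = 29 + 29 = 58. So ||M|| = 58.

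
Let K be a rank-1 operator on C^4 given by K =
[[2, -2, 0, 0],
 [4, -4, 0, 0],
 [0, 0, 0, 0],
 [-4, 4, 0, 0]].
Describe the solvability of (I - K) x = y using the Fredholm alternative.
(I - K) is invertible (det(I - K) = 3 ≠ 0), so for every y in C^4 the equation (I - K) x = y has a unique solution.

K has rank 1, so it is an outer product K = u v^T: every row of K is a multiple of one row vector. Reading off the entries, u = (-1, -2, 0, 2) and v = (-2, 2, 0, 0) (row i of K equals u_i·v^T). A rank-one matrix u v^T satisfies K u = u (v·u) and kills the (3)-dimensional subspace v^⊥, so its characteristic polynomial is lambda^3 (lambda - v·u) with v·u = tr K = -2. Hence the eigenvalues of I - K are 1 (multiplicity 3) and 1 - (-2) = 3, so det(I - K) = 3. (Direct check: I - K =
[[-1, 2, 0, 0],
 [-4, 5, 0, 0],
 [0, 0, 1, 0],
 [4, -4, 0, 1]]
has determinant 3.) The finite-dimensional Fredholm alternative says: either (I - K) is invertible, or ker(I - K) ≠ {0} and then range(I - K) = ker((I - K)^*)^⊥, with dim ker(I - K) = dim ker((I - K)^*). Since det(I - K) ≠ 0, 1 is not an eigenvalue of K and ker(I - K) = {0}, so we are in the first case: for every y there is a unique x = (I - K)^(-1) y. Explicitly, by the Sherman–Morrison formula, (I - u v^T)^(-1) = I + u v^T/(1 - v·u), i.e. (I - K)^(-1) = I + K/(3).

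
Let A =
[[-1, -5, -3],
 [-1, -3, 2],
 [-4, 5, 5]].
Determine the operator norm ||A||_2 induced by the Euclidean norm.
||A||_2 ≈ 9.4988 (= sqrt(largest eigenvalue of A^T A))

||A||_2 = sigma_max(A) = sqrt(lambda_max(A^T A)). Form the symmetric matrix M = A^T A =
[[18, -12, -19],
 [-12, 59, 34],
 [-19, 34, 38]].
Its characteristic polynomial (trace, sum of principal 2x2 minors, determinant of M give the coefficients) is
  p(λ) = det(λ I - M) = λ^3 - 115λ^2 + 2327λ - 8281.
No integer candidate from the rational root theorem (±divisors of 8281) is a root, so the roots are irrational. The cubic discriminant is Δ = 8869955536 > 0, so there are three distinct real roots. p(4) = -749 and p(5) = 604 have opposite signs, so a root lies in (4, 5); Newton's method refines it to λ ≈ 4.5349. p(20) = 259 and p(21) = -868 have opposite signs, so a root lies in (20, 21); Newton's method refines it to λ ≈ 20.2385. p(90) = -1351 and p(91) = 4732 have opposite signs, so a root lies in (90, 91); Newton's method refines it to λ ≈ 90.2266. Check (Vieta): the three roots sum to 115, matching tr M = 115.
So the eigenvalues of A^T A are ≈ 4.5349, 20.2385, 90.2266 (all ≥ 0, as they must be for A^T A). The largest is λ_max ≈ 90.2266, hence ||A||_2 = sqrt(λ_max) ≈ 9.4988.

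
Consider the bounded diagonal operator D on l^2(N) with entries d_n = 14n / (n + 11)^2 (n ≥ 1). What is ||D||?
||D|| = 7/22 (attained at n = 11)

For D diagonal, ||D|| = sup_n |d_n|. Treat f(x) = 14x / (x + 11)^2 for real x > 0. By the quotient rule, f'(x) = 14(11 - x)/(x + 11)^3, which is positive for x < 11 and negative for x > 11. So f has a unique maximum at x = 11, and since 11 is a positive integer, the supremum over n ≥ 1 is attained at n = 11: d_11 = 14·11/(11 + 11)^2 = 14·11/484 = 7/22. Hence ||D|| = 7/22.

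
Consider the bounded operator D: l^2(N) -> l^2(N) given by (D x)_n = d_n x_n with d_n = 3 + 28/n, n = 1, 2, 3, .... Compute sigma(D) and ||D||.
sigma(D) = {3 + 28/n : n ≥ 1} ∪ {3}; ||D|| = 31

A bounded diagonal operator on l^2 with diagonal entries d_n has spectrum equal to the closure of {d_n : n ≥ 1}: every d_n is an eigenvalue (with eigenvector e_n), so {d_n} ⊂ sigma(D); the spectrum is closed, so its closure is too; and for lambda not in the closure, (D - lambda I) has bounded inverse (the diagonal entries 1/(d_n - lambda) are bounded). For our sequence d_n = 3 + 28/n, n = 1, 2, 3, ...:
  - {d_n} = {3 + 28/n : n ≥ 1}; the only limit point is 3
  - closure = {3 + 28/n : n ≥ 1} ∪ {3}
For the norm: a diagonal operator has ||D|| = sup_n |d_n|. Here d_n = 3 + 28/n is positive and decreasing, so sup_n |d_n| = d_1 = 3 + 28 = 31. So ||D|| = 31.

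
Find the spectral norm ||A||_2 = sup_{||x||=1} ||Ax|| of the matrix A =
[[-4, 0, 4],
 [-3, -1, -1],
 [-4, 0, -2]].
||A||_2 ≈ 6.5081 (= sqrt(largest eigenvalue of A^T A))

||A||_2 = sigma_max(A) = sqrt(lambda_max(A^T A)). Form the symmetric matrix M = A^T A =
[[41, 3, -5],
 [3, 1, 1],
 [-5, 1, 21]].
Its characteristic polynomial (trace, sum of principal 2x2 minors, determinant of M give the coefficients) is
  p(λ) = det(λ I - M) = λ^3 - 63λ^2 + 888λ - 576.
No integer candidate from the rational root theorem (±divisors of 576) is a root, so the roots are irrational. The cubic discriminant is Δ = 323784000 > 0, so there are three distinct real roots. p(0) = -576 and p(1) = 250 have opposite signs, so a root lies in (0, 1); Newton's method refines it to λ ≈ 0.6812. p(19) = 412 and p(20) = -16 have opposite signs, so a root lies in (19, 20); Newton's method refines it to λ ≈ 19.963. p(42) = -324 and p(43) = 628 have opposite signs, so a root lies in (42, 43); Newton's method refines it to λ ≈ 42.3558. Check (Vieta): the three roots sum to 63, matching tr M = 63.
So the eigenvalues of A^T A are ≈ 0.6812, 19.963, 42.3558 (all ≥ 0, as they must be for A^T A). The largest is λ_max ≈ 42.3558, hence ||A||_2 = sqrt(λ_max) ≈ 6.5081.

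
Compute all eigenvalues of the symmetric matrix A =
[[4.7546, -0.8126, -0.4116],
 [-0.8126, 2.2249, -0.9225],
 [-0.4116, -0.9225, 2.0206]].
sigma(A) ≈ {1, 3, 5}

A is real symmetric, so its spectrum consists of real eigenvalues. Expanding the characteristic polynomial of the displayed matrix gives
  det(λ I - A) = p(λ) = λ^3 + (-9)λ^2 + (23)λ + (-15).
Solving p(λ) = 0 yields eigenvalues ≈ 1, 3, 5. (A is shown rounded to 4 decimals, so these recover the underlying integer eigenvalues to within that precision.)
Verification: the trace of A = 9 equals the sum of eigenvalues 9, and det(A) ≈ 15.0005 matches the eigenvalue product 15.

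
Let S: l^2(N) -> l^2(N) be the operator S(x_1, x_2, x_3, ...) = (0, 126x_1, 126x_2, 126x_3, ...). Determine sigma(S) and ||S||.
sigma(S) = closed disk {z in C : |z| ≤ 126}; ||S|| = 126

Note S = 126·U where U is the unit right shift (U x)_k = x_{k-1} (with x_0 := 0); so ||S|| = 126||U|| and sigma(S) = 126·sigma(U). ||S x||^2 = sum_{k≥1} |126x_k|^2 = 15876||x||^2, so ||S|| = 126 and sigma(S) ⊂ {|z| ≤ 126}. For any |lambda| < 126, the equation (S - lambda I) x = 0 forces x_1 = 0, then 126x_k = lambda x_{k+1} ⇒ x = 0, so S has no eigenvalues. But (S - lambda I) is not surjective for |lambda| < 126: solving (S - lambda I) x = e_1 would require x_n proportional to (lambda/126)^(-n), which is not in l^2. So every |lambda| < 126 lies in the residual spectrum. The boundary |lambda| = 126 is in the approximate point spectrum (the spectrum is closed). Hence sigma(S) is the closed disk of radius 126.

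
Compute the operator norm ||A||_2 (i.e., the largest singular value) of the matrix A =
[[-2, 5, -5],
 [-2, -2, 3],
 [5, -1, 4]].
||A||_2 ≈ 9.4058 (= sqrt(largest eigenvalue of A^T A))

||A||_2 = sigma_max(A) = sqrt(lambda_max(A^T A)). Form the symmetric matrix M = A^T A =
[[33, -11, 24],
 [-11, 30, -35],
 [24, -35, 50]].
Its characteristic polynomial (trace, sum of principal 2x2 minors, determinant of M give the coefficients) is
  p(λ) = det(λ I - M) = λ^3 - 113λ^2 + 2218λ - 4225.
No integer candidate from the rational root theorem (±divisors of 4225) is a root, so the roots are irrational. The cubic discriminant is Δ = 13365174553 > 0, so there are three distinct real roots. p(2) = -233 and p(3) = 1439 have opposite signs, so a root lies in (2, 3); Newton's method refines it to λ ≈ 2.1321. p(22) = 527 and p(23) = -821 have opposite signs, so a root lies in (22, 23); Newton's method refines it to λ ≈ 22.3991. p(88) = -2641 and p(89) = 3073 have opposite signs, so a root lies in (88, 89); Newton's method refines it to λ ≈ 88.4688. Check (Vieta): the three roots sum to 113, matching tr M = 113.
So the eigenvalues of A^T A are ≈ 2.1321, 22.3991, 88.4688 (all ≥ 0, as they must be for A^T A). The largest is λ_max ≈ 88.4688, hence ||A||_2 = sqrt(λ_max) ≈ 9.4058.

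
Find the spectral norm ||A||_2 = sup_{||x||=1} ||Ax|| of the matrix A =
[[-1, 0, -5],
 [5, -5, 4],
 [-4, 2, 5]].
||A||_2 ≈ 8.8327 (= sqrt(largest eigenvalue of A^T A))

||A||_2 = sigma_max(A) = sqrt(lambda_max(A^T A)). Form the symmetric matrix M = A^T A =
[[42, -33, 5],
 [-33, 29, -10],
 [5, -10, 66]].
Its characteristic polynomial (trace, sum of principal 2x2 minors, determinant of M give the coefficients) is
  p(λ) = det(λ I - M) = λ^3 - 137λ^2 + 4690λ - 6889.
No integer candidate from the rational root theorem (±divisors of 6889) is a root, so the roots are irrational. The cubic discriminant is Δ = 7735392025 > 0, so there are three distinct real roots. p(1) = -2335 and p(2) = 1951 have opposite signs, so a root lies in (1, 2); Newton's method refines it to λ ≈ 1.5371. p(57) = 521 and p(58) = -625 have opposite signs, so a root lies in (57, 58); Newton's method refines it to λ ≈ 57.447. p(78) = -25 and p(79) = 1643 have opposite signs, so a root lies in (78, 79); Newton's method refines it to λ ≈ 78.0159. Check (Vieta): the three roots sum to 137, matching tr M = 137.
So the eigenvalues of A^T A are ≈ 1.5371, 57.447, 78.0159 (all ≥ 0, as they must be for A^T A). The largest is λ_max ≈ 78.0159, hence ||A||_2 = sqrt(λ_max) ≈ 8.8327.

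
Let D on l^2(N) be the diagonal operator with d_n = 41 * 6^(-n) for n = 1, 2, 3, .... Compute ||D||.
||D|| = 41/6 (attained at n = 1)

For D diagonal, ||D|| = sup_n |d_n|. The sequence d_n = 41 * 6^(-n) is positive and strictly decreasing (ratio 6^(-1) < 1), so the supremum is d_1 = 41/6. Hence ||D|| = 41/6.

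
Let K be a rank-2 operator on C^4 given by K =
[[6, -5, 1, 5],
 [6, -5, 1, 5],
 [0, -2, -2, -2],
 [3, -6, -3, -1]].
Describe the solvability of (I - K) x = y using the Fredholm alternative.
(I - K) is invertible (det(I - K) = 13 ≠ 0), so for every y in C^4 the equation (I - K) x = y has a unique solution.

K has rank 2 and factors as K = U V^T = u1 v1^T + u2 v2^T with u1 = (-2, -2, 0, -1), v1 = (-3, 3, 0, -2), u2 = (-1, -1, 2, 3), v2 = (0, -1, -1, -1) (multiplying out reproduces the displayed K). The nonzero eigenvalues of U V^T coincide with those of the 2 x 2 matrix G = V^T U = [[v1·u1, v1·u2], [v2·u1, v2·u2]] = [[2, -6], [3, -4]], and by the Sylvester determinant identity det(I_4 - U V^T) = det(I_2 - V^T U) = det([[-1, 6], [-3, 5]]) = (-1)(5) - (6)(-3) = 13. (Direct check: I - K =
[[-5, 5, -1, -5],
 [-6, 6, -1, -5],
 [0, 2, 3, 2],
 [-3, 6, 3, 2]]
has determinant 13.) The finite-dimensional Fredholm alternative says: either (I - K) is invertible, or ker(I - K) ≠ {0} and then range(I - K) = ker((I - K)^*)^⊥, with dim ker(I - K) = dim ker((I - K)^*). Since det(I - K) ≠ 0, 1 is not an eigenvalue of K and ker(I - K) = {0}, so we are in the first case: for every y there is a unique x = (I - K)^(-1) y. (Explicitly, by the Woodbury identity, (I - U V^T)^(-1) = I + U (I_2 - G)^(-1) V^T.)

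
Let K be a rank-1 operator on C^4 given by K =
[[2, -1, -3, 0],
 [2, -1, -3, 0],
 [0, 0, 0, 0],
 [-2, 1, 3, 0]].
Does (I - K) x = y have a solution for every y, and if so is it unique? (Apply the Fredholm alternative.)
(I - K) is singular (det(I - K) = 0, i.e. 1 ∈ sigma(K)). (I - K) x = y is solvable iff y ⊥ ker((I - K)^*) = span{(2, -1, -3, 0)}, i.e. iff 2y_1 - y_2 - 3y_3 = 0. When solvable, the solutions are x = y + c·(1, 1, 0, -1), c arbitrary (ker(I - K) = span{(1, 1, 0, -1)}, dimension 1).

K has rank 1, so it is an outer product K = u v^T: every row of K is a multiple of one row vector. Reading off the entries, u = (1, 1, 0, -1) and v = (2, -1, -3, 0) (row i of K equals u_i·v^T). A rank-one matrix u v^T satisfies K u = u (v·u) and kills the (3)-dimensional subspace v^⊥, so its characteristic polynomial is lambda^3 (lambda - v·u) with v·u = tr K = 1. Hence the eigenvalues of I - K are 1 (multiplicity 3) and 1 - (1) = 0, so det(I - K) = 0. (Direct check: I - K =
[[-1, 1, 3, 0],
 [-2, 2, 3, 0],
 [0, 0, 1, 0],
 [2, -1, -3, 1]]
has determinant 0.) So 1 is an eigenvalue of K and (I - K) is not invertible. The finite-dimensional Fredholm alternative says: either (I - K) is invertible, or ker(I - K) ≠ {0} and then range(I - K) = ker((I - K)^*)^⊥, with dim ker(I - K) = dim ker((I - K)^*). We are in the second case, so we need both kernels. Kernel of I - K: (I - K) u = u - u (v·u) = u - u = 0, so ker(I - K) = span{u} = span{(1, 1, 0, -1)} (it is exactly 1-dimensional because rank(I - K) = 3). Kernel of the adjoint: K is real, so (I - K)^* = I - K^T = I - v u^T, and (I - v u^T) v = v - v (u·v) = 0; hence ker((I - K)^*) = span{v} = span{(2, -1, -3, 0)}. Therefore (I - K) x = y is solvable iff <y, v> = 0, i.e. iff 2y_1 - y_2 - 3y_3 = 0. When this holds, K y = u (v·y) = 0, so (I - K) y = y and x = y is a particular solution; the full solution set is the line x = y + c·u = y + c·(1, 1, 0, -1), c ∈ C.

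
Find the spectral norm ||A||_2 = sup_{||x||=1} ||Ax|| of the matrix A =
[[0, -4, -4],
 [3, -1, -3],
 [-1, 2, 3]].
||A||_2 ≈ 7.5312 (= sqrt(largest eigenvalue of A^T A))

||A||_2 = sigma_max(A) = sqrt(lambda_max(A^T A)). Form the symmetric matrix M = A^T A =
[[10, -5, -12],
 [-5, 21, 25],
 [-12, 25, 34]].
Its characteristic polynomial (trace, sum of principal 2x2 minors, determinant of M give the coefficients) is
  p(λ) = det(λ I - M) = λ^3 - 65λ^2 + 470λ - 16.
No integer candidate from the rational root theorem (±divisors of 16) is a root, so the roots are irrational. The cubic discriminant is Δ = 509225988 > 0, so there are three distinct real roots. p(0) = -16 and p(1) = 390 have opposite signs, so a root lies in (0, 1); Newton's method refines it to λ ≈ 0.0342. p(8) = 96 and p(9) = -322 have opposite signs, so a root lies in (8, 9); Newton's method refines it to λ ≈ 8.2474. p(56) = -1920 and p(57) = 782 have opposite signs, so a root lies in (56, 57); Newton's method refines it to λ ≈ 56.7184. Check (Vieta): the three roots sum to 65, matching tr M = 65.
So the eigenvalues of A^T A are ≈ 0.0342, 8.2474, 56.7184 (all ≥ 0, as they must be for A^T A). The largest is λ_max ≈ 56.7184, hence ||A||_2 = sqrt(λ_max) ≈ 7.5312.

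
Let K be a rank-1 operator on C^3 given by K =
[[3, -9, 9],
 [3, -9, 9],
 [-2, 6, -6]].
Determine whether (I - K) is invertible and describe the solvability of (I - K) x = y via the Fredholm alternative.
(I - K) is invertible (det(I - K) = 13 ≠ 0), so for every y in C^3 the equation (I - K) x = y has a unique solution.

K has rank 1, so it is an outer product K = u v^T: every row of K is a multiple of one row vector. Reading off the entries, u = (3, 3, -2) and v = (1, -3, 3) (row i of K equals u_i·v^T). A rank-one matrix u v^T satisfies K u = u (v·u) and kills the (2)-dimensional subspace v^⊥, so its characteristic polynomial is lambda^2 (lambda - v·u) with v·u = tr K = -12. Hence the eigenvalues of I - K are 1 (multiplicity 2) and 1 - (-12) = 13, so det(I - K) = 13. (Direct check: I - K =
[[-2, 9, -9],
 [-3, 10, -9],
 [2, -6, 7]]
has determinant 13.) The finite-dimensional Fredholm alternative says: either (I - K) is invertible, or ker(I - K) ≠ {0} and then range(I - K) = ker((I - K)^*)^⊥, with dim ker(I - K) = dim ker((I - K)^*). Since det(I - K) ≠ 0, 1 is not an eigenvalue of K and ker(I - K) = {0}, so we are in the first case: for every y there is a unique x = (I - K)^(-1) y. Explicitly, by the Sherman–Morrison formula, (I - u v^T)^(-1) = I + u v^T/(1 - v·u), i.e. (I - K)^(-1) = I + K/(13).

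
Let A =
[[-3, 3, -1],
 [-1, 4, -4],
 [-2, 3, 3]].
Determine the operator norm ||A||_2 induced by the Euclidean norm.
||A||_2 ≈ 7.0072 (= sqrt(largest eigenvalue of A^T A))

||A||_2 = sigma_max(A) = sqrt(lambda_max(A^T A)). Form the symmetric matrix M = A^T A =
[[14, -19, 1],
 [-19, 34, -10],
 [1, -10, 26]].
Its characteristic polynomial (trace, sum of principal 2x2 minors, determinant of M give the coefficients) is
  p(λ) = det(λ I - M) = λ^3 - 74λ^2 + 1262λ - 1936.
No integer candidate from the rational root theorem (±divisors of 1936) is a root, so the roots are irrational. The cubic discriminant is Δ = 696783408 > 0, so there are three distinct real roots. p(1) = -747 and p(2) = 300 have opposite signs, so a root lies in (1, 2); Newton's method refines it to λ ≈ 1.6996. p(23) = 111 and p(24) = -448 have opposite signs, so a root lies in (23, 24); Newton's method refines it to λ ≈ 23.1997. p(49) = -123 and p(50) = 1164 have opposite signs, so a root lies in (49, 50); Newton's method refines it to λ ≈ 49.1008. Check (Vieta): the three roots sum to 74, matching tr M = 74.
So the eigenvalues of A^T A are ≈ 1.6996, 23.1997, 49.1008 (all ≥ 0, as they must be for A^T A). The largest is λ_max ≈ 49.1008, hence ||A||_2 = sqrt(λ_max) ≈ 7.0072.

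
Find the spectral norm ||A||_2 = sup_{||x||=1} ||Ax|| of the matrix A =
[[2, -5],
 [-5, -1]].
||A||_2 = sqrt((55 + sqrt(109))/2) ≈ 5.7202 (= sqrt(largest eigenvalue of A^T A))

||A||_2 = sigma_max(A) = sqrt(lambda_max(A^T A)). Form the symmetric matrix M = A^T A =
[[29, -5],
 [-5, 26]].
Its characteristic polynomial (trace, determinant of M give the coefficients) is
  p(λ) = det(λ I - M) = λ^2 - 55λ + 729.
For λ^2 - 55λ + 729 the discriminant is 109. It is nonnegative but not a perfect square, so the roots are real and irrational: λ = (55 ± sqrt(109))/2 ≈ 32.7202, 22.2798.
So the eigenvalues of A^T A are ≈ 22.2798, 32.7202 (all ≥ 0, as they must be for A^T A). The largest is λ_max = (55 + sqrt(109))/2 ≈ 32.7202, hence ||A||_2 = sqrt(λ_max) = sqrt((55 + sqrt(109))/2) ≈ 5.7202.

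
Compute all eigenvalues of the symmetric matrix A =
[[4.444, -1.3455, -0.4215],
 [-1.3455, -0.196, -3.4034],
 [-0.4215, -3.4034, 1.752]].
sigma(A) ≈ {-3, 4, 5}

A is real symmetric, so its spectrum consists of real eigenvalues. Expanding the characteristic polynomial of the displayed matrix gives
  det(λ I - A) = p(λ) = λ^3 + (-6)λ^2 + (-7)λ + (59.9987).
Solving p(λ) = 0 yields eigenvalues ≈ -3, 4, 5. (A is shown rounded to 4 decimals, so these recover the underlying integer eigenvalues to within that precision.)
Verification: the trace of A = 6 equals the sum of eigenvalues 6, and det(A) ≈ -59.9987 matches the eigenvalue product -60.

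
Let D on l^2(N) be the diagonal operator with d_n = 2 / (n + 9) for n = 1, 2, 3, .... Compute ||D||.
||D|| = 1/5 (attained at n = 1)

For D diagonal, ||D|| = sup_n |d_n| = sup_n 2/(n + 9). This is positive and strictly decreasing in n, so the supremum is attained at n = 1: d_1 = 2/(1 + 9) = 1/5. Hence ||D|| = 1/5.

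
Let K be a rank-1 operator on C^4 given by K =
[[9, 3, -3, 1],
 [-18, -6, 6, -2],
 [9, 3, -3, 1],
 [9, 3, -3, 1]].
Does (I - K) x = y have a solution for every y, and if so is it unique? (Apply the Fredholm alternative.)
(I - K) is singular (det(I - K) = 0, i.e. 1 ∈ sigma(K)). (I - K) x = y is solvable iff y ⊥ ker((I - K)^*) = span{(9, 3, -3, 1)}, i.e. iff 9y_1 + 3y_2 - 3y_3 + y_4 = 0. When solvable, the solutions are x = y + c·(1, -2, 1, 1), c arbitrary (ker(I - K) = span{(1, -2, 1, 1)}, dimension 1).

K has rank 1, so it is an outer product K = u v^T: every row of K is a multiple of one row vector. Reading off the entries, u = (1, -2, 1, 1) and v = (9, 3, -3, 1) (row i of K equals u_i·v^T). A rank-one matrix u v^T satisfies K u = u (v·u) and kills the (3)-dimensional subspace v^⊥, so its characteristic polynomial is lambda^3 (lambda - v·u) with v·u = tr K = 1. Hence the eigenvalues of I - K are 1 (multiplicity 3) and 1 - (1) = 0, so det(I - K) = 0. (Direct check: I - K =
[[-8, -3, 3, -1],
 [18, 7, -6, 2],
 [-9, -3, 4, -1],
 [-9, -3, 3, 0]]
has determinant 0.) So 1 is an eigenvalue of K and (I - K) is not invertible. The finite-dimensional Fredholm alternative says: either (I - K) is invertible, or ker(I - K) ≠ {0} and then range(I - K) = ker((I - K)^*)^⊥, with dim ker(I - K) = dim ker((I - K)^*). We are in the second case, so we need both kernels. Kernel of I - K: (I - K) u = u - u (v·u) = u - u = 0, so ker(I - K) = span{u} = span{(1, -2, 1, 1)} (it is exactly 1-dimensional because rank(I - K) = 3). Kernel of the adjoint: K is real, so (I - K)^* = I - K^T = I - v u^T, and (I - v u^T) v = v - v (u·v) = 0; hence ker((I - K)^*) = span{v} = span{(9, 3, -3, 1)}. Therefore (I - K) x = y is solvable iff <y, v> = 0, i.e. iff 9y_1 + 3y_2 - 3y_3 + y_4 = 0. When this holds, K y = u (v·y) = 0, so (I - K) y = y and x = y is a particular solution; the full solution set is the line x = y + c·u = y + c·(1, -2, 1, 1), c ∈ C.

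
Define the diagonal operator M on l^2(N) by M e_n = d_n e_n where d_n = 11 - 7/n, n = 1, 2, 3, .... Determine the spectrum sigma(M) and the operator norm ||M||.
sigma(M) = {11 - 7/n : n ≥ 1} ∪ {11}; ||M|| = 11

A bounded diagonal operator on l^2 with diagonal entries d_n has spectrum equal to the closure of {d_n : n ≥ 1}: every d_n is an eigenvalue (with eigenvector e_n), so {d_n} ⊂ sigma(M); the spectrum is closed, so its closure is too; and for lambda not in the closure, (M - lambda I) has bounded inverse (the diagonal entries 1/(d_n - lambda) are bounded). For our sequence d_n = 11 - 7/n, n = 1, 2, 3, ...:
  - {d_n} = {11 - 7/n : n ≥ 1}; the only limit point is 11
  - closure = {11 - 7/n : n ≥ 1} ∪ {11}
For the norm: a diagonal operator has ||M|| = sup_n |d_n|. Here d_n = 11 - 7/n increases monotonically from d_1 = 4 toward 11, with all terms in [4, 11); so sup_n |d_n| = 11 (the supremum is the limit, not attained). So ||M|| = 11.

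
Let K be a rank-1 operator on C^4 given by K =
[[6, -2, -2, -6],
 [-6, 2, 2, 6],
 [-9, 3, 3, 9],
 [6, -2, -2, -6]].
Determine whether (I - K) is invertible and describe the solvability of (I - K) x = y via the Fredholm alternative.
(I - K) is invertible (det(I - K) = -4 ≠ 0), so for every y in C^4 the equation (I - K) x = y has a unique solution.

K has rank 1, so it is an outer product K = u v^T: every row of K is a multiple of one row vector. Reading off the entries, u = (-2, 2, 3, -2) and v = (-3, 1, 1, 3) (row i of K equals u_i·v^T). A rank-one matrix u v^T satisfies K u = u (v·u) and kills the (3)-dimensional subspace v^⊥, so its characteristic polynomial is lambda^3 (lambda - v·u) with v·u = tr K = 5. Hence the eigenvalues of I - K are 1 (multiplicity 3) and 1 - (5) = -4, so det(I - K) = -4. (Direct check: I - K =
[[-5, 2, 2, 6],
 [6, -1, -2, -6],
 [9, -3, -2, -9],
 [-6, 2, 2, 7]]
has determinant -4.) The finite-dimensional Fredholm alternative says: either (I - K) is invertible, or ker(I - K) ≠ {0} and then range(I - K) = ker((I - K)^*)^⊥, with dim ker(I - K) = dim ker((I - K)^*). Since det(I - K) ≠ 0, 1 is not an eigenvalue of K and ker(I - K) = {0}, so we are in the first case: for every y there is a unique x = (I - K)^(-1) y. Explicitly, by the Sherman–Morrison formula, (I - u v^T)^(-1) = I + u v^T/(1 - v·u), i.e. (I - K)^(-1) = I + K/(-4).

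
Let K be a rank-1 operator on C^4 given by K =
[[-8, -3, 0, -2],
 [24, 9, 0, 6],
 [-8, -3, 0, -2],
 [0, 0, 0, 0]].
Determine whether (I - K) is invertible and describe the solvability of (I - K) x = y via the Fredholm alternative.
(I - K) is singular (det(I - K) = 0, i.e. 1 ∈ sigma(K)). (I - K) x = y is solvable iff y ⊥ ker((I - K)^*) = span{(-8, -3, 0, -2)}, i.e. iff -8y_1 - 3y_2 - 2y_4 = 0. When solvable, the solutions are x = y + c·(1, -3, 1, 0), c arbitrary (ker(I - K) = span{(1, -3, 1, 0)}, dimension 1).

K has rank 1, so it is an outer product K = u v^T: every row of K is a multiple of one row vector. Reading off the entries, u = (1, -3, 1, 0) and v = (-8, -3, 0, -2) (row i of K equals u_i·v^T). A rank-one matrix u v^T satisfies K u = u (v·u) and kills the (3)-dimensional subspace v^⊥, so its characteristic polynomial is lambda^3 (lambda - v·u) with v·u = tr K = 1. Hence the eigenvalues of I - K are 1 (multiplicity 3) and 1 - (1) = 0, so det(I - K) = 0. (Direct check: I - K =
[[9, 3, 0, 2],
 [-24, -8, 0, -6],
 [8, 3, 1, 2],
 [0, 0, 0, 1]]
has determinant 0.) So 1 is an eigenvalue of K and (I - K) is not invertible. The finite-dimensional Fredholm alternative says: either (I - K) is invertible, or ker(I - K) ≠ {0} and then range(I - K) = ker((I - K)^*)^⊥, with dim ker(I - K) = dim ker((I - K)^*). We are in the second case, so we need both kernels. Kernel of I - K: (I - K) u = u - u (v·u) = u - u = 0, so ker(I - K) = span{u} = span{(1, -3, 1, 0)} (it is exactly 1-dimensional because rank(I - K) = 3). Kernel of the adjoint: K is real, so (I - K)^* = I - K^T = I - v u^T, and (I - v u^T) v = v - v (u·v) = 0; hence ker((I - K)^*) = span{v} = span{(-8, -3, 0, -2)}. Therefore (I - K) x = y is solvable iff <y, v> = 0, i.e. iff -8y_1 - 3y_2 - 2y_4 = 0. When this holds, K y = u (v·y) = 0, so (I - K) y = y and x = y is a particular solution; the full solution set is the line x = y + c·u = y + c·(1, -3, 1, 0), c ∈ C.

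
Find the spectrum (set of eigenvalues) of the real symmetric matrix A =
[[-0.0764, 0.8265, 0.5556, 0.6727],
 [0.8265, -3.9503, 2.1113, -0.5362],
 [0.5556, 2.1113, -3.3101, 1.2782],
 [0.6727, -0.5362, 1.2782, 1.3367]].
sigma(A) ≈ {-6, -2, 0, 2}

A is real symmetric, so its spectrum consists of real eigenvalues. Expanding the characteristic polynomial of the displayed matrix gives
  det(λ I - A) = p(λ) = λ^4 + (6)λ^3 + (-4)λ^2 + (-24)λ + (-0.0015).
Solving p(λ) = 0 yields eigenvalues ≈ -6, -2, 0, 2. (A is shown rounded to 4 decimals, so these recover the underlying integer eigenvalues to within that precision.)
Verification: the trace of A = -6 equals the sum of eigenvalues -6, and det(A) ≈ -0.0015 matches the eigenvalue product 0.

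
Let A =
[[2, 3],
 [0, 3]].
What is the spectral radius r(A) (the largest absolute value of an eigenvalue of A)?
r(A) = 3

The eigenvalues of A are the roots of its characteristic polynomial. With M = A (coefficients from the trace and determinant):
  p(λ) = det(λ I - M) = λ^2 - 5λ + 6.
For λ^2 - 5λ + 6 the discriminant is 1. It is a perfect square (1^2), so the roots are rational: λ = (5 ± 1)/2 = 3, 2.
Thus the eigenvalues (to 4 decimals) are 3 (modulus 3); 2 (modulus 2). The spectral radius is the largest modulus: r(A) = 3. (Cross-check: r(A) ≤ ||A||_2 ≈ 4.4966; equality holds whenever A is normal, though it can also hold for some non-normal A.)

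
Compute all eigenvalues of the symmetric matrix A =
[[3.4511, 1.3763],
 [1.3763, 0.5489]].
sigma(A) ≈ {0, 4}

A is real symmetric, so its spectrum consists of real eigenvalues. Expanding the characteristic polynomial of the displayed matrix gives
  det(λ I - A) = p(λ) = λ^2 + (-4)λ + (0).
Solving p(λ) = 0 yields eigenvalues ≈ 0, 4. (A is shown rounded to 4 decimals, so these recover the underlying integer eigenvalues to within that precision.)
Verification: the trace of A = 4 equals the sum of eigenvalues 4, and det(A) ≈ 0.0001 matches the eigenvalue product 0.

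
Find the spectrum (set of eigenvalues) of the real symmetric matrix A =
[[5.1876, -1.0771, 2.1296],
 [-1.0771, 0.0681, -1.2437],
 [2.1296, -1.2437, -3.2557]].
sigma(A) ≈ {-4, 0, 6}

A is real symmetric, so its spectrum consists of real eigenvalues. Expanding the characteristic polynomial of the displayed matrix gives
  det(λ I - A) = p(λ) = λ^3 + (-2)λ^2 + (-24)λ + (0).
Solving p(λ) = 0 yields eigenvalues ≈ -4, 0, 6. (A is shown rounded to 4 decimals, so these recover the underlying integer eigenvalues to within that precision.)
Verification: the trace of A = 2 equals the sum of eigenvalues 2, and det(A) ≈ -0.0005 matches the eigenvalue product 0.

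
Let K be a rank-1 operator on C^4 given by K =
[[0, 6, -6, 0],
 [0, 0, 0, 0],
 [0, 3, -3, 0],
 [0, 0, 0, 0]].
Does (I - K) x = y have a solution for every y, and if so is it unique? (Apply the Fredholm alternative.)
(I - K) is invertible (det(I - K) = 4 ≠ 0), so for every y in C^4 the equation (I - K) x = y has a unique solution.

K has rank 1, so it is an outer product K = u v^T: every row of K is a multiple of one row vector. Reading off the entries, u = (2, 0, 1, 0) and v = (0, 3, -3, 0) (row i of K equals u_i·v^T). A rank-one matrix u v^T satisfies K u = u (v·u) and kills the (3)-dimensional subspace v^⊥, so its characteristic polynomial is lambda^3 (lambda - v·u) with v·u = tr K = -3. Hence the eigenvalues of I - K are 1 (multiplicity 3) and 1 - (-3) = 4, so det(I - K) = 4. (Direct check: I - K =
[[1, -6, 6, 0],
 [0, 1, 0, 0],
 [0, -3, 4, 0],
 [0, 0, 0, 1]]
has determinant 4.) The finite-dimensional Fredholm alternative says: either (I - K) is invertible, or ker(I - K) ≠ {0} and then range(I - K) = ker((I - K)^*)^⊥, with dim ker(I - K) = dim ker((I - K)^*). Since det(I - K) ≠ 0, 1 is not an eigenvalue of K and ker(I - K) = {0}, so we are in the first case: for every y there is a unique x = (I - K)^(-1) y. Explicitly, by the Sherman–Morrison formula, (I - u v^T)^(-1) = I + u v^T/(1 - v·u), i.e. (I - K)^(-1) = I + K/(4).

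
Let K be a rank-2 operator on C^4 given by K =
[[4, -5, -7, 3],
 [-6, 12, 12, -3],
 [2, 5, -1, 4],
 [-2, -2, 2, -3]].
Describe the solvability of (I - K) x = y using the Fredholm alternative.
(I - K) is invertible (det(I - K) = -108 ≠ 0), so for every y in C^4 the equation (I - K) x = y has a unique solution.

K has rank 2 and factors as K = U V^T = u1 v1^T + u2 v2^T with u1 = (-1, 3, 2, -1), v1 = (0, 3, 1, 1), u2 = (-2, 3, -1, 1), v2 = (-2, 1, 3, -2) (multiplying out reproduces the displayed K). The nonzero eigenvalues of U V^T coincide with those of the 2 x 2 matrix G = V^T U = [[v1·u1, v1·u2], [v2·u1, v2·u2]] = [[10, 9], [13, 2]], and by the Sylvester determinant identity det(I_4 - U V^T) = det(I_2 - V^T U) = det([[-9, -9], [-13, -1]]) = (-9)(-1) - (-9)(-13) = -108. (Direct check: I - K =
[[-3, 5, 7, -3],
 [6, -11, -12, 3],
 [-2, -5, 2, -4],
 [2, 2, -2, 4]]
has determinant -108.) The finite-dimensional Fredholm alternative says: either (I - K) is invertible, or ker(I - K) ≠ {0} and then range(I - K) = ker((I - K)^*)^⊥, with dim ker(I - K) = dim ker((I - K)^*). Since det(I - K) ≠ 0, 1 is not an eigenvalue of K and ker(I - K) = {0}, so we are in the first case: for every y there is a unique x = (I - K)^(-1) y. (Explicitly, by the Woodbury identity, (I - U V^T)^(-1) = I + U (I_2 - G)^(-1) V^T.)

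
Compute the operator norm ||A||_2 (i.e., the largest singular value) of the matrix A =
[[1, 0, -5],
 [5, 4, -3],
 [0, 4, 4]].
||A||_2 ≈ 7.9414 (= sqrt(largest eigenvalue of A^T A))

||A||_2 = sigma_max(A) = sqrt(lambda_max(A^T A)). Form the symmetric matrix M = A^T A =
[[26, 20, -20],
 [20, 32, 4],
 [-20, 4, 50]].
Its characteristic polynomial (trace, sum of principal 2x2 minors, determinant of M give the coefficients) is
  p(λ) = det(λ I - M) = λ^3 - 108λ^2 + 2916λ - 5184.
No integer candidate from the rational root theorem (±divisors of 5184) is a root, so the roots are irrational. The cubic discriminant is Δ = 2539579392 > 0, so there are three distinct real roots. p(1) = -2375 and p(2) = 224 have opposite signs, so a root lies in (1, 2); Newton's method refines it to λ ≈ 1.9106. p(43) = 19 and p(44) = -784 have opposite signs, so a root lies in (43, 44); Newton's method refines it to λ ≈ 43.023. p(63) = -81 and p(64) = 1216 have opposite signs, so a root lies in (63, 64); Newton's method refines it to λ ≈ 63.0664. Check (Vieta): the three roots sum to 108, matching tr M = 108.
So the eigenvalues of A^T A are ≈ 1.9106, 43.023, 63.0664 (all ≥ 0, as they must be for A^T A). The largest is λ_max ≈ 63.0664, hence ||A||_2 = sqrt(λ_max) ≈ 7.9414.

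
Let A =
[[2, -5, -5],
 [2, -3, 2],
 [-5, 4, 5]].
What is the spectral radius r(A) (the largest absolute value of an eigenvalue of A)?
r(A) ≈ 8.9261

The eigenvalues of A are the roots of its characteristic polynomial. With M = A (coefficients from the trace, the sum of principal 2x2 minors, and det A):
  p(λ) = det(λ I - M) = λ^3 - 4λ^2 - 34λ - 89.
No integer candidate from the rational root theorem (±divisors of 89) is a root, so the roots are irrational. The cubic discriminant is Δ = -278811 < 0, so there is one real root and a complex-conjugate pair. p(8) = -105 and p(9) = 10 have opposite signs, so a root lies in (8, 9); Newton's method refines it to λ ≈ 8.9261. Dividing out (λ - (8.9261)) leaves approximately λ^2 + 4.9261λ + 9.9708. For λ^2 + 4.9261λ + 9.9708 the discriminant is -15.6167. It is negative, so the remaining roots are the complex-conjugate pair λ ≈ -2.463 ± 1.9759i. Their product equals the constant term, so |λ|^2 ≈ 9.9708 and |λ| ≈ 3.1577.
Thus the eigenvalues (to 4 decimals) are 8.9261 (modulus 8.9261); -2.463 ± 1.9759i (modulus 3.1577). The spectral radius is the largest modulus: r(A) ≈ 8.9261. (Cross-check: r(A) ≤ ||A||_2 ≈ 10.8419; equality holds whenever A is normal, though it can also hold for some non-normal A.)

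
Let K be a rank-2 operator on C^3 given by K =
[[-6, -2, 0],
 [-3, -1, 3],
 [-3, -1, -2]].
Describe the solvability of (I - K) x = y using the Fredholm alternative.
(I - K) is invertible (det(I - K) = 27 ≠ 0), so for every y in C^3 the equation (I - K) x = y has a unique solution.

K has rank 2 and factors as K = U V^T = u1 v1^T + u2 v2^T with u1 = (0, -3, 2), v1 = (0, 0, -1), u2 = (2, 1, 1), v2 = (-3, -1, 0) (multiplying out reproduces the displayed K). The nonzero eigenvalues of U V^T coincide with those of the 2 x 2 matrix G = V^T U = [[v1·u1, v1·u2], [v2·u1, v2·u2]] = [[-2, -1], [3, -7]], and by the Sylvester determinant identity det(I_3 - U V^T) = det(I_2 - V^T U) = det([[3, 1], [-3, 8]]) = (3)(8) - (1)(-3) = 27. (Direct check: I - K =
[[7, 2, 0],
 [3, 2, -3],
 [3, 1, 3]]
has determinant 27.) The finite-dimensional Fredholm alternative says: either (I - K) is invertible, or ker(I - K) ≠ {0} and then range(I - K) = ker((I - K)^*)^⊥, with dim ker(I - K) = dim ker((I - K)^*). Since det(I - K) ≠ 0, 1 is not an eigenvalue of K and ker(I - K) = {0}, so we are in the first case: for every y there is a unique x = (I - K)^(-1) y. (Explicitly, by the Woodbury identity, (I - U V^T)^(-1) = I + U (I_2 - G)^(-1) V^T.)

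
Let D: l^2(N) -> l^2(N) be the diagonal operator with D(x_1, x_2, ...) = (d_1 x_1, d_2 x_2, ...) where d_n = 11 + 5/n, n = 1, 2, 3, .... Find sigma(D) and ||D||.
sigma(D) = {11 + 5/n : n ≥ 1} ∪ {11}; ||D|| = 16

A bounded diagonal operator on l^2 with diagonal entries d_n has spectrum equal to the closure of {d_n : n ≥ 1}: every d_n is an eigenvalue (with eigenvector e_n), so {d_n} ⊂ sigma(D); the spectrum is closed, so its closure is too; and for lambda not in the closure, (D - lambda I) has bounded inverse (the diagonal entries 1/(d_n - lambda) are bounded). For our sequence d_n = 11 + 5/n, n = 1, 2, 3, ...:
  - {d_n} = {11 + 5/n : n ≥ 1}; the only limit point is 11
  - closure = {11 + 5/n : n ≥ 1} ∪ {11}
For the norm: a diagonal operator has ||D|| = sup_n |d_n|. Here d_n = 11 + 5/n is positive and decreasing, so sup_n |d_n| = d_1 = 11 + 5 = 16. So ||D|| = 16.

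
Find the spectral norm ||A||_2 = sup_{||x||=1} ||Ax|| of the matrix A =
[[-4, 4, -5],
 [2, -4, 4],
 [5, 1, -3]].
||A||_2 ≈ 9.5858 (= sqrt(largest eigenvalue of A^T A))

||A||_2 = sigma_max(A) = sqrt(lambda_max(A^T A)). Form the symmetric matrix M = A^T A =
[[45, -19, 13],
 [-19, 33, -39],
 [13, -39, 50]].
Its characteristic polynomial (trace, sum of principal 2x2 minors, determinant of M give the coefficients) is
  p(λ) = det(λ I - M) = λ^3 - 128λ^2 + 3334λ - 1444.
No integer candidate from the rational root theorem (±divisors of 1444) is a root, so the roots are irrational. The cubic discriminant is Δ = 32802904048 > 0, so there are three distinct real roots. p(0) = -1444 and p(1) = 1763 have opposite signs, so a root lies in (0, 1); Newton's method refines it to λ ≈ 0.4405. p(35) = 1321 and p(36) = -652 have opposite signs, so a root lies in (35, 36); Newton's method refines it to λ ≈ 35.6719. p(91) = -4447 and p(92) = 580 have opposite signs, so a root lies in (91, 92); Newton's method refines it to λ ≈ 91.8875. Check (Vieta): the three roots sum to 128, matching tr M = 128.
So the eigenvalues of A^T A are ≈ 0.4405, 35.6719, 91.8875 (all ≥ 0, as they must be for A^T A). The largest is λ_max ≈ 91.8875, hence ||A||_2 = sqrt(λ_max) ≈ 9.5858.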